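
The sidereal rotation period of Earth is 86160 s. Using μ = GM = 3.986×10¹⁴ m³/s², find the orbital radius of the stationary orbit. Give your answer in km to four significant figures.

A synchronous orbit has period T, so by Kepler's third law a = (μT²/4π²)^(1/3).
μT²/4π² = 3.986×10¹⁴ × (8.616×10⁴)² / 39.48 = 7.495×10²² m³.
a = 4.216×10⁷ m = 42163 km.

r_sync ≈ 42160 km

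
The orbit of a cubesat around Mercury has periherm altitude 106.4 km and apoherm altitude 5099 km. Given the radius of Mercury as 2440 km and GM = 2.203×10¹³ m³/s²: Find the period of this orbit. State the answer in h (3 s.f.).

T ≈ 4.21 h

r_p = 2440 + 106.4 = 2546.4 km = 2.5464×10⁶ m.
r_a = 2440 + 5099 = 7539.0 km = 7.5390×10⁶ m.
Semi-major axis a = (r_p + r_a)/2 = (2546.4 + 7539.0)/2 = 5042.7 km = 5.043×10⁶ m.
By Kepler's third law T = 2π√(a³/μ) = 2π × 2.413×10³ = 1.516×10⁴ s.
= 4.211 h.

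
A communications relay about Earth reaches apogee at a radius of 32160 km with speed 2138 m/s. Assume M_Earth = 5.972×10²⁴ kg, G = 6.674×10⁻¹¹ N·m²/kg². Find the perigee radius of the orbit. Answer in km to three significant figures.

μ = GM = 6.674×10⁻¹¹ × 5.972×10²⁴ = 3.986×10¹⁴ m³/s².
r_a = 3.216×10⁷ m.
Specific energy ε = v²/2 − μ/r = -1.011×10⁷ J/kg, so a = −μ/(2ε) = 1.972×10⁷ m.
The apsides satisfy r_p + r_a = 2a, so the perigee radius is 2a − r_a = 7.272×10⁶ m = 7271.8 km.

perigee radius ≈ 7270 km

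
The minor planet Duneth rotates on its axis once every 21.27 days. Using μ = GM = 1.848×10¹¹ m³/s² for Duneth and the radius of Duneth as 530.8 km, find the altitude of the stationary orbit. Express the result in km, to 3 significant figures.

h_sync ≈ 24600 km

T = 21.27 days = 1.838×10⁶ s.
A synchronous orbit has period T, so by Kepler's third law a = (μT²/4π²)^(1/3).
μT²/4π² = 1.848×10¹¹ × (1.838×10⁶)² / 39.48 = 1.581×10²² m³.
a = 2.510×10⁷ m = 25098 km.
Altitude h = a − R = 25098 − 530.8 = 24567 km.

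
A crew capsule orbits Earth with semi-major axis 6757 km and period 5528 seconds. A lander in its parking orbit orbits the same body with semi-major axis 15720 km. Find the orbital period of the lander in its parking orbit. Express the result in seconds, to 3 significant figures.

T₂ ≈ 19600 seconds

Kepler's third law: T² ∝ a³, so T₂ = T₁ (a₂/a₁)^(3/2).
a₂/a₁ = 2.326, (a₂/a₁)^(3/2) = 3.549.
T₂ = 5528 × 3.549 = 19620 seconds.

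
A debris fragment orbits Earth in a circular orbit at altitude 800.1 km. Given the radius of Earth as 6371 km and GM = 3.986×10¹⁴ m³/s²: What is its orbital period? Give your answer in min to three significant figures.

r = 6371 + 800.1 = 7171.1 km = 7.1711×10⁶ m.
Kepler's third law: T = 2π√(r³/μ) = 2π√((7.171×10⁶)³ / 3.986×10¹⁴).
r³/μ = 9.252×10⁵ s², so T = 2π × 9.619×10² = 6.044×10³ s.
Converting: 6.044×10³ s ÷ 60.00 = 100.7 min.

T ≈ 101 min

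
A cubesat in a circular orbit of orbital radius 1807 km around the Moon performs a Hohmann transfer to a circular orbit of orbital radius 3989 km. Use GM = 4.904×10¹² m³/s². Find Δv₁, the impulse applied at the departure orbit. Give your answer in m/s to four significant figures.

r₁ = 1807 km = 1.807×10⁶ m.
r₂ = 3989 km = 3.989×10⁶ m.
Transfer ellipse a_t = (r₁ + r₂)/2 = 2.898×10⁶ m.
At r₁: circular v_c1 = √(μ/r₁) = 1647 m/s; transfer-perilune v_p = √[μ(2/r₁ − 1/a_t)] = 1933 m/s.
Δv₁ = v_p − v_c1 = 285.4 m/s.

Δv ≈ 285.4 m/s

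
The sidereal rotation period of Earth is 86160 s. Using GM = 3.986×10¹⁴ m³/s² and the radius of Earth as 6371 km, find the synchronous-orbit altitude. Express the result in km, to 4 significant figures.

h_sync ≈ 35790 km

A synchronous orbit has period T, so by Kepler's third law a = (μT²/4π²)^(1/3).
μT²/4π² = 3.986×10¹⁴ × (8.616×10⁴)² / 39.48 = 7.495×10²² m³.
a = 4.216×10⁷ m = 42163 km.
Altitude h = a − R = 42163 − 6371 = 35792 km.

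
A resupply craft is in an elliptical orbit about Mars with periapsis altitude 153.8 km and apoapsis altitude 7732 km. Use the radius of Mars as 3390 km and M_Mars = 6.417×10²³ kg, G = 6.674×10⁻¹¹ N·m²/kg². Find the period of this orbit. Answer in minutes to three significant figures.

T ≈ 318 minutes

μ = GM = 6.674×10⁻¹¹ × 6.417×10²³ = 4.283×10¹³ m³/s².
r_p = 3390 + 153.8 = 3543.8 km = 3.5438×10⁶ m.
r_a = 3390 + 7732 = 11122 km = 1.1122×10⁷ m.
Semi-major axis a = (r_p + r_a)/2 = (3543.8 + 11122)/2 = 7332.9 km = 7.333×10⁶ m.
By Kepler's third law T = 2π√(a³/μ) = 2π × 3.034×10³ = 1.906×10⁴ s.
= 317.7 minutes.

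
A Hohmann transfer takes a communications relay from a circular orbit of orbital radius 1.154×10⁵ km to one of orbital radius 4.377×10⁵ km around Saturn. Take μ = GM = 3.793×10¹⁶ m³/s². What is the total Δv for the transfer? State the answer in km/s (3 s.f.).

r₁ = 1.154×10⁵ km = 1.154×10⁸ m.
r₂ = 4.377×10⁵ km = 4.377×10⁸ m.
Transfer ellipse a_t = (r₁ + r₂)/2 = 2.766×10⁸ m.
At r₁: circular v_c1 = √(μ/r₁) = 18130 m/s; transfer-perikrone v_p = √[μ(2/r₁ − 1/a_t)] = 22810 m/s.
Δv₁ = v_p − v_c1 = 4679 m/s.
At r₂: circular v_c2 = √(μ/r₂) = 9309 m/s; transfer-apokrone v_a = √[μ(2/r₂ − 1/a_t)] = 6013 m/s.
Δv₂ = v_c2 − v_a = 3296 m/s.
Total Δv = Δv₁ + Δv₂ = 7974 m/s = 7.974 km/s.

Δv_total ≈ 7.97 km/s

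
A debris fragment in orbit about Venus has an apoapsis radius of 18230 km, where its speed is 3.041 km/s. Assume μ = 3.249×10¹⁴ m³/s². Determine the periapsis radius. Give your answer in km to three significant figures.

r_a = 1.823×10⁷ m.
Specific energy ε = v²/2 − μ/r = -1.320×10⁷ J/kg, so a = −μ/(2ε) = 1.231×10⁷ m.
The apsides satisfy r_p + r_a = 2a, so the periapsis radius is 2a − r_a = 6.387×10⁶ m = 6386.6 km.

periapsis radius ≈ 6390 km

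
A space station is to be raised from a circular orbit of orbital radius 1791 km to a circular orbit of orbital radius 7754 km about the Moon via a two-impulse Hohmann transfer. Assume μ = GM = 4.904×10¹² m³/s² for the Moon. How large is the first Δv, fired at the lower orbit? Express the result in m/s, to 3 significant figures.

Δv ≈ 454 m/s

r₁ = 1791 km = 1.791×10⁶ m.
r₂ = 7754 km = 7.754×10⁶ m.
Transfer ellipse a_t = (r₁ + r₂)/2 = 4.772×10⁶ m.
At r₁: circular v_c1 = √(μ/r₁) = 1655 m/s; transfer-perilune v_p = √[μ(2/r₁ − 1/a_t)] = 2109 m/s.
Δv₁ = v_p − v_c1 = 454.5 m/s.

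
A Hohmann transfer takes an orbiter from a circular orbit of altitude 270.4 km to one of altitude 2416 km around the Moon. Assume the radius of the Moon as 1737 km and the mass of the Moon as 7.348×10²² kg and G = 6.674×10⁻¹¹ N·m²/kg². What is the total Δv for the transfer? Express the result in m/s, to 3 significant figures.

Δv_total ≈ 461 m/s

μ = GM = 6.674×10⁻¹¹ × 7.348×10²² = 4.904×10¹² m³/s².
r₁ = 1737 + 270.4 = 2007.4 km = 2.0074×10⁶ m.
r₂ = 1737 + 2416 = 4153.0 km = 4.1530×10⁶ m.
Transfer ellipse a_t = (r₁ + r₂)/2 = 3.080×10⁶ m.
At r₁: circular v_c1 = √(μ/r₁) = 1563 m/s; transfer-perilune v_p = √[μ(2/r₁ − 1/a_t)] = 1815 m/s.
Δv₁ = v_p − v_c1 = 251.9 m/s.
At r₂: circular v_c2 = √(μ/r₂) = 1087 m/s; transfer-apolune v_a = √[μ(2/r₂ − 1/a_t)] = 877.3 m/s.
Δv₂ = v_c2 − v_a = 209.4 m/s.
Total Δv = Δv₁ + Δv₂ = 461.3 m/s.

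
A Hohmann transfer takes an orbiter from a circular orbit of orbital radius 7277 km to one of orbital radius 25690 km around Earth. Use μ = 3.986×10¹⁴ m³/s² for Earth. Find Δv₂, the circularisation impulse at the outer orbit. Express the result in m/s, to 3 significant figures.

r₁ = 7277 km = 7.277×10⁶ m.
r₂ = 25690 km = 2.569×10⁷ m.
Transfer ellipse a_t = (r₁ + r₂)/2 = 1.648×10⁷ m.
At r₁: circular v_c1 = √(μ/r₁) = 7401 m/s; transfer-perigee v_p = √[μ(2/r₁ − 1/a_t)] = 9240 m/s.
At r₂: circular v_c2 = √(μ/r₂) = 3939 m/s; transfer-apogee v_a = √[μ(2/r₂ − 1/a_t)] = 2617 m/s.
Δv₂ = v_c2 − v_a = 1322 m/s.

Δv ≈ 1320 m/s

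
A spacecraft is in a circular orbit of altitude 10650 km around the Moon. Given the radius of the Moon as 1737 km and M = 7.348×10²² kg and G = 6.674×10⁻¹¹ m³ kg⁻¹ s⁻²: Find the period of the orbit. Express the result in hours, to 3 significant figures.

T ≈ 34.4 hours

μ = GM = 6.674×10⁻¹¹ × 7.348×10²² = 4.904×10¹² m³/s².
r = 1737 + 10650 = 12387 km = 1.2387×10⁷ m.
Kepler's third law: T = 2π√(r³/μ) = 2π√((1.239×10⁷)³ / 4.904×10¹²).
r³/μ = 3.876×10⁸ s², so T = 2π × 1.969×10⁴ = 1.237×10⁵ s.
Converting: 1.237×10⁵ s ÷ 3600 = 34.36 hours.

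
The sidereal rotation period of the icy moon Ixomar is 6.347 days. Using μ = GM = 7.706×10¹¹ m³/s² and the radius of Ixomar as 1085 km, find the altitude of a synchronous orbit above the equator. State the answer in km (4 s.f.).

h_sync ≈ 16950 km

T = 6.347 days = 5.484×10⁵ s.
A synchronous orbit has period T, so by Kepler's third law a = (μT²/4π²)^(1/3).
μT²/4π² = 7.706×10¹¹ × (5.484×10⁵)² / 39.48 = 5.870×10²¹ m³.
a = 1.804×10⁷ m = 18039 km.
Altitude h = a − R = 18039 − 1085 = 16954 km.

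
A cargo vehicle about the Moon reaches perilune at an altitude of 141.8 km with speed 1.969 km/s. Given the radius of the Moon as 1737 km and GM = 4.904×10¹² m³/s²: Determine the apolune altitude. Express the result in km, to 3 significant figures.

r_p = 1737 + 141.8 = 1878.8 km = 1.879×10⁶ m.
Specific energy ε = v²/2 − μ/r = -6.717×10⁵ J/kg, so a = −μ/(2ε) = 3.650×10⁶ m.
The apsides satisfy r_p + r_a = 2a, so the apolune radius is 2a − r_p = 5.422×10⁶ m = 5422.1 km.
Apolune altitude = 5422.1 − 1737 = 3685.1 km.

apolune altitude ≈ 3690 km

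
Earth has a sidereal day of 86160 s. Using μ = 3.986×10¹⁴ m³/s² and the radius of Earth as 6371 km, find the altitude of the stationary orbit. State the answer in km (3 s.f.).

A synchronous orbit has period T, so by Kepler's third law a = (μT²/4π²)^(1/3).
μT²/4π² = 3.986×10¹⁴ × (8.616×10⁴)² / 39.48 = 7.495×10²² m³.
a = 4.216×10⁷ m = 42163 km.
Altitude h = a − R = 42163 − 6371 = 35792 km.

h_sync ≈ 35800 km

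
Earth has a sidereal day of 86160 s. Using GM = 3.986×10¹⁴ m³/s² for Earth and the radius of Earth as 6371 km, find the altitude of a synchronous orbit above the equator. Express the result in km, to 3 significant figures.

A synchronous orbit has period T, so by Kepler's third law a = (μT²/4π²)^(1/3).
μT²/4π² = 3.986×10¹⁴ × (8.616×10⁴)² / 39.48 = 7.495×10²² m³.
a = 4.216×10⁷ m = 42163 km.
Altitude h = a − R = 42163 − 6371 = 35792 km.

h_sync ≈ 35800 km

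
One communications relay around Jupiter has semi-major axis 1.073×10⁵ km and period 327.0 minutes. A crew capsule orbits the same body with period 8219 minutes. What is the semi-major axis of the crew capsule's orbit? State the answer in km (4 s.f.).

Kepler's third law: a³ ∝ T², so a₂ = a₁ (T₂/T₁)^(2/3).
T₂/T₁ = 25.13, (T₂/T₁)^(2/3) = 8.581.
a₂ = 1.073×10⁵ × 8.581 = 9.207×10⁵ km.

a₂ ≈ 9.207×10⁵ km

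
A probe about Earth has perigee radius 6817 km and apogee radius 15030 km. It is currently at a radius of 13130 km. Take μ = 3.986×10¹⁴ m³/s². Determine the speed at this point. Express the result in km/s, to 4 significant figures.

Semi-major axis a = (r_p + r_a)/2 = 10924 km = 1.092×10⁷ m.
Vis-viva: v² = μ(2/r − 1/a) = 3.986×10¹⁴ × (1.523×10⁻⁷ − 9.155×10⁻⁸) = 2.423×10⁷ m²/s².
v = 4922 m/s = 4.922 km/s.

v ≈ 4.922 km/s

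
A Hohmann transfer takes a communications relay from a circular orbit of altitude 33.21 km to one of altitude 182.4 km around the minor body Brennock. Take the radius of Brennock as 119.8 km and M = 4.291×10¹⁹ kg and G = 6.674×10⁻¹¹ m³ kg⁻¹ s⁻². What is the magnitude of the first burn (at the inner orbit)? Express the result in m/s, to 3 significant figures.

Δv ≈ 20.8 m/s

μ = GM = 6.674×10⁻¹¹ × 4.291×10¹⁹ = 2.864×10⁹ m³/s².
r₁ = 119.8 + 33.21 = 153.01 km = 1.5301×10⁵ m.
r₂ = 119.8 + 182.4 = 302.20 km = 3.0220×10⁵ m.
Transfer ellipse a_t = (r₁ + r₂)/2 = 2.276×10⁵ m.
At r₁: circular v_c1 = √(μ/r₁) = 136.8 m/s; transfer-periapsis v_p = √[μ(2/r₁ − 1/a_t)] = 157.6 m/s.
Δv₁ = v_p − v_c1 = 20.83 m/s.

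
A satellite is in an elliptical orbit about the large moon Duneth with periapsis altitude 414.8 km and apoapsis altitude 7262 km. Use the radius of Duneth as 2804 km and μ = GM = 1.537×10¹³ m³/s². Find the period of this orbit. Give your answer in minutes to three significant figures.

T ≈ 457 minutes

r_p = 2804 + 414.8 = 3218.8 km = 3.2188×10⁶ m.
r_a = 2804 + 7262 = 10066 km = 1.0066×10⁷ m.
Semi-major axis a = (r_p + r_a)/2 = (3218.8 + 10066)/2 = 6642.4 km = 6.642×10⁶ m.
By Kepler's third law T = 2π√(a³/μ) = 2π × 4.367×10³ = 2.744×10⁴ s.
= 457.3 minutes.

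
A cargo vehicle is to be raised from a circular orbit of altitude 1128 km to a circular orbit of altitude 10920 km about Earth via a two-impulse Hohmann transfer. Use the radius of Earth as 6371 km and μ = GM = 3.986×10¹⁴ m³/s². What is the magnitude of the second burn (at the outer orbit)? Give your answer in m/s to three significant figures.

Δv ≈ 1070 m/s

r₁ = 6371 + 1128 = 7499.0 km = 7.4990×10⁶ m.
r₂ = 6371 + 10920 = 17291 km = 1.7291×10⁷ m.
Transfer ellipse a_t = (r₁ + r₂)/2 = 1.240×10⁷ m.
At r₁: circular v_c1 = √(μ/r₁) = 7291 m/s; transfer-perigee v_p = √[μ(2/r₁ − 1/a_t)] = 8611 m/s.
At r₂: circular v_c2 = √(μ/r₂) = 4801 m/s; transfer-apogee v_a = √[μ(2/r₂ − 1/a_t)] = 3735 m/s.
Δv₂ = v_c2 − v_a = 1067 m/s.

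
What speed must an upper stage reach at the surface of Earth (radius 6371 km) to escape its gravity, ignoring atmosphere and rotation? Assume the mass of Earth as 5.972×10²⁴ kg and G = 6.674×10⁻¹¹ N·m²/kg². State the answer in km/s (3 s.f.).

μ = GM = 6.674×10⁻¹¹ × 5.972×10²⁴ = 3.986×10¹⁴ m³/s².
r = R = 6.371×10⁶ m.
Escape speed v_esc = √(2μ/r) = √(2 × 3.986×10¹⁴ / 6.371×10⁶) = √(1.251×10⁸) = 11190 m/s.
= 11.19 km/s.

v_esc ≈ 11.2 km/s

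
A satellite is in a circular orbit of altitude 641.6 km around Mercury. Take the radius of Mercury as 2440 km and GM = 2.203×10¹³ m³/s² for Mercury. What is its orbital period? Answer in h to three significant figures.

T ≈ 2.01 h

r = 2440 + 641.6 = 3081.6 km = 3.0816×10⁶ m.
Kepler's third law: T = 2π√(r³/μ) = 2π√((3.082×10⁶)³ / 2.203×10¹³).
r³/μ = 1.328×10⁶ s², so T = 2π × 1.153×10³ = 7.242×10³ s.
Converting: 7.242×10³ s ÷ 3600 = 2.012 h.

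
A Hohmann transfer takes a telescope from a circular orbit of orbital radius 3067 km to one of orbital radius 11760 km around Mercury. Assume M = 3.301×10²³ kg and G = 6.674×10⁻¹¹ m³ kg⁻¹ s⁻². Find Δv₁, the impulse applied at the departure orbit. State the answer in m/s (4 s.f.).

μ = GM = 6.674×10⁻¹¹ × 3.301×10²³ = 2.203×10¹³ m³/s².
r₁ = 3067 km = 3.067×10⁶ m.
r₂ = 11760 km = 1.176×10⁷ m.
Transfer ellipse a_t = (r₁ + r₂)/2 = 7.414×10⁶ m.
At r₁: circular v_c1 = √(μ/r₁) = 2680 m/s; transfer-periherm v_p = √[μ(2/r₁ − 1/a_t)] = 3376 m/s.
Δv₁ = v_p − v_c1 = 695.5 m/s.

Δv ≈ 695.5 m/s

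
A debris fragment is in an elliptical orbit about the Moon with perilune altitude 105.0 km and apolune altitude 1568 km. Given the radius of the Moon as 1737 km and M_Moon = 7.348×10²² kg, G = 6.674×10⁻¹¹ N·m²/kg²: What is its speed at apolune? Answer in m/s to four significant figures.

μ = GM = 6.674×10⁻¹¹ × 7.348×10²² = 4.904×10¹² m³/s².
r_p = 1737 + 105.0 = 1842.0 km = 1.8420×10⁶ m.
r_a = 1737 + 1568 = 3305.0 km = 3.3050×10⁶ m.
Semi-major axis a = (r_p + r_a)/2 = 2573.5 km = 2.574×10⁶ m.
Vis-viva: v² = μ(2/r − 1/a) = 4.904×10¹² × (6.051×10⁻⁷ − 3.886×10⁻⁷) = 1.062×10⁶ m²/s².
v = 1031 m/s.

v ≈ 1031 m/s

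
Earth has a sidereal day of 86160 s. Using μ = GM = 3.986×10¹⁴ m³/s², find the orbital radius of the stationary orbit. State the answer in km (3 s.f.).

A synchronous orbit has period T, so by Kepler's third law a = (μT²/4π²)^(1/3).
μT²/4π² = 3.986×10¹⁴ × (8.616×10⁴)² / 39.48 = 7.495×10²² m³.
a = 4.216×10⁷ m = 42163 km.

r_sync ≈ 42200 km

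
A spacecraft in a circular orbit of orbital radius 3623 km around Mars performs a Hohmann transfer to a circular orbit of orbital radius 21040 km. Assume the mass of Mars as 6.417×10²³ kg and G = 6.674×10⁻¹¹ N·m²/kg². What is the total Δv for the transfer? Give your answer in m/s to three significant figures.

Δv_total ≈ 1710 m/s

μ = GM = 6.674×10⁻¹¹ × 6.417×10²³ = 4.283×10¹³ m³/s².
r₁ = 3623 km = 3.623×10⁶ m.
r₂ = 21040 km = 2.104×10⁷ m.
Transfer ellipse a_t = (r₁ + r₂)/2 = 1.233×10⁷ m.
At r₁: circular v_c1 = √(μ/r₁) = 3438 m/s; transfer-periapsis v_p = √[μ(2/r₁ − 1/a_t)] = 4491 m/s.
Δv₁ = v_p − v_c1 = 1053 m/s.
At r₂: circular v_c2 = √(μ/r₂) = 1427 m/s; transfer-apoapsis v_a = √[μ(2/r₂ − 1/a_t)] = 773.3 m/s.
Δv₂ = v_c2 − v_a = 653.4 m/s.
Total Δv = Δv₁ + Δv₂ = 1706 m/s.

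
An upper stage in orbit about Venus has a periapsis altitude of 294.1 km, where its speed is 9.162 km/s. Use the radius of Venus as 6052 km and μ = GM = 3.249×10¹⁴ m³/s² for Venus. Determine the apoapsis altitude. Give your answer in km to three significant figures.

apoapsis altitude ≈ 22800 km

r_p = 6052 + 294.1 = 6346.1 km = 6.346×10⁶ m.
Specific energy ε = v²/2 − μ/r = -9.226×10⁶ J/kg, so a = −μ/(2ε) = 1.761×10⁷ m.
The apsides satisfy r_p + r_a = 2a, so the apoapsis radius is 2a − r_p = 2.887×10⁷ m = 28871 km.
Apoapsis altitude = 28871 − 6052 = 22819 km.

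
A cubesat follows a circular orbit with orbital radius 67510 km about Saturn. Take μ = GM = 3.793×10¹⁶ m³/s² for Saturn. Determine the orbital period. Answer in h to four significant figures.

r = 67510 km = 6.751×10⁷ m.
Kepler's third law: T = 2π√(r³/μ) = 2π√((6.751×10⁷)³ / 3.793×10¹⁶).
r³/μ = 8.112×10⁶ s², so T = 2π × 2.848×10³ = 1.790×10⁴ s.
Converting: 1.790×10⁴ s ÷ 3600 = 4.971 h.

T ≈ 4.971 h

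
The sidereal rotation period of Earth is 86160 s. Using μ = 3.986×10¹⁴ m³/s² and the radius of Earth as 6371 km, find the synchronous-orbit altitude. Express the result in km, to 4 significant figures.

A synchronous orbit has period T, so by Kepler's third law a = (μT²/4π²)^(1/3).
μT²/4π² = 3.986×10¹⁴ × (8.616×10⁴)² / 39.48 = 7.495×10²² m³.
a = 4.216×10⁷ m = 42163 km.
Altitude h = a − R = 42163 − 6371 = 35792 km.

h_sync ≈ 35790 km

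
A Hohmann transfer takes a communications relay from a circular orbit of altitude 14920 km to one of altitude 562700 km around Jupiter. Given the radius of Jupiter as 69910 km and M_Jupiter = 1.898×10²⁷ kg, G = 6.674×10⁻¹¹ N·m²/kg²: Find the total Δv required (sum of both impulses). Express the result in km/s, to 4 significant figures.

Δv_total ≈ 19.94 km/s

μ = GM = 6.674×10⁻¹¹ × 1.898×10²⁷ = 1.267×10¹⁷ m³/s².
r₁ = 69910 + 14920 = 84830 km = 8.4830×10⁷ m.
r₂ = 69910 + 562700 = 632610 km = 6.3261×10⁸ m.
Transfer ellipse a_t = (r₁ + r₂)/2 = 3.587×10⁸ m.
At r₁: circular v_c1 = √(μ/r₁) = 38640 m/s; transfer-perijove v_p = √[μ(2/r₁ − 1/a_t)] = 51320 m/s.
Δv₁ = v_p − v_c1 = 12670 m/s.
At r₂: circular v_c2 = √(μ/r₂) = 14150 m/s; transfer-apojove v_a = √[μ(2/r₂ − 1/a_t)] = 6881 m/s.
Δv₂ = v_c2 − v_a = 7269 m/s.
Total Δv = Δv₁ + Δv₂ = 19940 m/s = 19.94 km/s.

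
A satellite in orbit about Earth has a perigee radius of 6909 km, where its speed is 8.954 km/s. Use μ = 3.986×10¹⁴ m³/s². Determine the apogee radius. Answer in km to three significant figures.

apogee radius ≈ 15700 km

r_p = 6.909×10⁶ m.
Specific energy ε = v²/2 − μ/r = -1.761×10⁷ J/kg, so a = −μ/(2ε) = 1.132×10⁷ m.
The apsides satisfy r_p + r_a = 2a, so the apogee radius is 2a − r_p = 1.573×10⁷ m = 15731 km.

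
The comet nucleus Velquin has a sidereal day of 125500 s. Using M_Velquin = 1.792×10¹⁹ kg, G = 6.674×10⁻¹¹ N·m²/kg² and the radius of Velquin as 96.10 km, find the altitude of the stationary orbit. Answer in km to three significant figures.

h_sync ≈ 685 km

μ = GM = 6.674×10⁻¹¹ × 1.792×10¹⁹ = 1.196×10⁹ m³/s².
A synchronous orbit has period T, so by Kepler's third law a = (μT²/4π²)^(1/3).
μT²/4π² = 1.196×10⁹ × (1.255×10⁵)² / 39.48 = 4.771×10¹⁷ m³.
a = 7.814×10⁵ m = 781.42 km.
Altitude h = a − R = 781.42 − 96.10 = 685.32 km.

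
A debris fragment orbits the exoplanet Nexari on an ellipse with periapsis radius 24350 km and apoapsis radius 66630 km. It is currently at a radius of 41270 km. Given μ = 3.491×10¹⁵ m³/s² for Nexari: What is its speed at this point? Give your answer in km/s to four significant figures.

Semi-major axis a = (r_p + r_a)/2 = 45490 km = 4.549×10⁷ m.
Vis-viva: v² = μ(2/r − 1/a) = 3.491×10¹⁵ × (4.846×10⁻⁸ − 2.198×10⁻⁸) = 9.244×10⁷ m²/s².
v = 9614 m/s = 9.614 km/s.

v ≈ 9.614 km/s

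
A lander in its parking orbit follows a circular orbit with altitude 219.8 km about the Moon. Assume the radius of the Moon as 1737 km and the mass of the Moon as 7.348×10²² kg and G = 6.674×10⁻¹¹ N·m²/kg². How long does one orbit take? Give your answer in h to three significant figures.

T ≈ 2.16 h

μ = GM = 6.674×10⁻¹¹ × 7.348×10²² = 4.904×10¹² m³/s².
r = 1737 + 219.8 = 1956.8 km = 1.9568×10⁶ m.
Kepler's third law: T = 2π√(r³/μ) = 2π√((1.957×10⁶)³ / 4.904×10¹²).
r³/μ = 1.528×10⁶ s², so T = 2π × 1.236×10³ = 7.766×10³ s.
Converting: 7.766×10³ s ÷ 3600 = 2.157 h.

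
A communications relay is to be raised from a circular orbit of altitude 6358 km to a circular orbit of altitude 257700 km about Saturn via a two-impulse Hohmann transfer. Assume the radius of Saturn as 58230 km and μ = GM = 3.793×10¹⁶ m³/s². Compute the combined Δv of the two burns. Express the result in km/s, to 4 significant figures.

r₁ = 58230 + 6358 = 64588 km = 6.4588×10⁷ m.
r₂ = 58230 + 257700 = 315930 km = 3.1593×10⁸ m.
Transfer ellipse a_t = (r₁ + r₂)/2 = 1.903×10⁸ m.
At r₁: circular v_c1 = √(μ/r₁) = 24230 m/s; transfer-perikrone v_p = √[μ(2/r₁ − 1/a_t)] = 31230 m/s.
Δv₁ = v_p − v_c1 = 6994 m/s.
At r₂: circular v_c2 = √(μ/r₂) = 10960 m/s; transfer-apokrone v_a = √[μ(2/r₂ − 1/a_t)] = 6384 m/s.
Δv₂ = v_c2 − v_a = 4573 m/s.
Total Δv = Δv₁ + Δv₂ = 11570 m/s = 11.57 km/s.

Δv_total ≈ 11.57 km/s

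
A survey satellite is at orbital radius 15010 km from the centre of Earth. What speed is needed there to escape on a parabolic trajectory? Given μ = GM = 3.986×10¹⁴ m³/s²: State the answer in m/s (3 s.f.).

v_esc ≈ 7290 m/s

r = 15010 km = 1.501×10⁷ m.
Escape speed v_esc = √(2μ/r) = √(2 × 3.986×10¹⁴ / 1.501×10⁷) = √(5.311×10⁷) = 7288 m/s.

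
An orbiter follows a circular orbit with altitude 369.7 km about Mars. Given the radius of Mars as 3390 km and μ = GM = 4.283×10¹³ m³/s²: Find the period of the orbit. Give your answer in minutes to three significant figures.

T ≈ 117 minutes

r = 3390 + 369.7 = 3759.7 km = 3.7597×10⁶ m.
Kepler's third law: T = 2π√(r³/μ) = 2π√((3.760×10⁶)³ / 4.283×10¹³).
r³/μ = 1.241×10⁶ s², so T = 2π × 1.114×10³ = 6.999×10³ s.
Converting: 6.999×10³ s ÷ 60.00 = 116.6 minutes.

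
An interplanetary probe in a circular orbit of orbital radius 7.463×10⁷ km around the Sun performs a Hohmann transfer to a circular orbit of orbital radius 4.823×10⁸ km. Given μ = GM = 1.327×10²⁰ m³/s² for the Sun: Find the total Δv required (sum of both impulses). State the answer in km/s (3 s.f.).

Δv_total ≈ 21.3 km/s

r₁ = 7.463×10⁷ km = 7.463×10¹⁰ m.
r₂ = 4.823×10⁸ km = 4.823×10¹¹ m.
Transfer ellipse a_t = (r₁ + r₂)/2 = 2.785×10¹¹ m.
At r₁: circular v_c1 = √(μ/r₁) = 42170 m/s; transfer-perihelion v_p = √[μ(2/r₁ − 1/a_t)] = 55490 m/s.
Δv₁ = v_p − v_c1 = 13330 m/s.
At r₂: circular v_c2 = √(μ/r₂) = 16590 m/s; transfer-aphelion v_a = √[μ(2/r₂ − 1/a_t)] = 8587 m/s.
Δv₂ = v_c2 − v_a = 8000 m/s.
Total Δv = Δv₁ + Δv₂ = 21330 m/s = 21.33 km/s.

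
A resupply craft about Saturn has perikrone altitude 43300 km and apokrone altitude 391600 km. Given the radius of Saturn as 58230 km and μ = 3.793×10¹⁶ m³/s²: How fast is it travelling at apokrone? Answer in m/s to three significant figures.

v ≈ 5570 m/s

r_p = 58230 + 43300 = 101530 km = 1.0153×10⁸ m.
r_a = 58230 + 391600 = 449830 km = 4.4983×10⁸ m.
Semi-major axis a = (r_p + r_a)/2 = 2.7568×10⁵ km = 2.757×10⁸ m.
Vis-viva: v² = μ(2/r − 1/a) = 3.793×10¹⁶ × (4.446×10⁻⁹ − 3.627×10⁻⁹) = 3.105×10⁷ m²/s².
v = 5573 m/s.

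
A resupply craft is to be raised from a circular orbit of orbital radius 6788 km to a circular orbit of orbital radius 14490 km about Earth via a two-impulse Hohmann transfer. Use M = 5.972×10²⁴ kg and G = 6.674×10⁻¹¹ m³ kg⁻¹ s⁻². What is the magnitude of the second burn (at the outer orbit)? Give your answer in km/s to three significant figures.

μ = GM = 6.674×10⁻¹¹ × 5.972×10²⁴ = 3.986×10¹⁴ m³/s².
r₁ = 6788 km = 6.788×10⁶ m.
r₂ = 14490 km = 1.449×10⁷ m.
Transfer ellipse a_t = (r₁ + r₂)/2 = 1.064×10⁷ m.
At r₁: circular v_c1 = √(μ/r₁) = 7663 m/s; transfer-perigee v_p = √[μ(2/r₁ − 1/a_t)] = 8943 m/s.
At r₂: circular v_c2 = √(μ/r₂) = 5245 m/s; transfer-apogee v_a = √[μ(2/r₂ − 1/a_t)] = 4189 m/s.
Δv₂ = v_c2 − v_a = 1055 m/s.
= 1.055 km/s.

Δv ≈ 1.06 km/s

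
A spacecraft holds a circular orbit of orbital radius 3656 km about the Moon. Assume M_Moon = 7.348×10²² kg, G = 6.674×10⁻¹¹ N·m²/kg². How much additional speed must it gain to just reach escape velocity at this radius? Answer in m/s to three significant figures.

μ = GM = 6.674×10⁻¹¹ × 7.348×10²² = 4.904×10¹² m³/s².
r = 3656 km = 3.656×10⁶ m.
Circular speed v_c = √(μ/r) = 1158 m/s.
Escape speed v_esc = √(2μ/r) = √2 × v_c = 1638 m/s.
Δv = v_esc − v_c = 479.7 m/s.

Δv ≈ 480 m/s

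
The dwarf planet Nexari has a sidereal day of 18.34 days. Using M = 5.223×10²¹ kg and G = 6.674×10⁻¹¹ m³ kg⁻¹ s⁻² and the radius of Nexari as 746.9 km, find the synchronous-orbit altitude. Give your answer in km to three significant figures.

h_sync ≈ 27300 km

μ = GM = 6.674×10⁻¹¹ × 5.223×10²¹ = 3.486×10¹¹ m³/s².
T = 18.34 days = 1.585×10⁶ s.
A synchronous orbit has period T, so by Kepler's third law a = (μT²/4π²)^(1/3).
μT²/4π² = 3.486×10¹¹ × (1.585×10⁶)² / 39.48 = 2.217×10²² m³.
a = 2.809×10⁷ m = 28093 km.
Altitude h = a − R = 28093 − 746.9 = 27346 km.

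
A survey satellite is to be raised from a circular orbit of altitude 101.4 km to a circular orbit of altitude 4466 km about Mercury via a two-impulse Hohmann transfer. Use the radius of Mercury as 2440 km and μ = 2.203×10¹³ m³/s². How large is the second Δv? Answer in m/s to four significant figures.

Δv ≈ 476.0 m/s

r₁ = 2440 + 101.4 = 2541.4 km = 2.5414×10⁶ m.
r₂ = 2440 + 4466 = 6906.0 km = 6.9060×10⁶ m.
Transfer ellipse a_t = (r₁ + r₂)/2 = 4.724×10⁶ m.
At r₁: circular v_c1 = √(μ/r₁) = 2944 m/s; transfer-periherm v_p = √[μ(2/r₁ − 1/a_t)] = 3560 m/s.
At r₂: circular v_c2 = √(μ/r₂) = 1786 m/s; transfer-apoherm v_a = √[μ(2/r₂ − 1/a_t)] = 1310 m/s.
Δv₂ = v_c2 − v_a = 476.0 m/s.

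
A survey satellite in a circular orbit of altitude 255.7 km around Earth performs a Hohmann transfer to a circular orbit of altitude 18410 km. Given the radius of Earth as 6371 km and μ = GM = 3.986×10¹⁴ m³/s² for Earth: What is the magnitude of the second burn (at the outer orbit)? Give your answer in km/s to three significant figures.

Δv ≈ 1.41 km/s

r₁ = 6371 + 255.7 = 6626.7 km = 6.6267×10⁶ m.
r₂ = 6371 + 18410 = 24781 km = 2.4781×10⁷ m.
Transfer ellipse a_t = (r₁ + r₂)/2 = 1.570×10⁷ m.
At r₁: circular v_c1 = √(μ/r₁) = 7756 m/s; transfer-perigee v_p = √[μ(2/r₁ − 1/a_t)] = 9743 m/s.
At r₂: circular v_c2 = √(μ/r₂) = 4011 m/s; transfer-apogee v_a = √[μ(2/r₂ − 1/a_t)] = 2605 m/s.
Δv₂ = v_c2 − v_a = 1405 m/s.
= 1.405 km/s.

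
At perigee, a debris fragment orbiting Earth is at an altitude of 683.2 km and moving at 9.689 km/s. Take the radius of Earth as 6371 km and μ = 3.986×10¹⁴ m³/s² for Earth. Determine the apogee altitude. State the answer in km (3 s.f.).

apogee altitude ≈ 28200 km

r_p = 6371 + 683.2 = 7054.2 km = 7.054×10⁶ m.
Specific energy ε = v²/2 − μ/r = -9.567×10⁶ J/kg, so a = −μ/(2ε) = 2.083×10⁷ m.
The apsides satisfy r_p + r_a = 2a, so the apogee radius is 2a − r_p = 3.461×10⁷ m = 34610 km.
Apogee altitude = 34610 − 6371 = 28239 km.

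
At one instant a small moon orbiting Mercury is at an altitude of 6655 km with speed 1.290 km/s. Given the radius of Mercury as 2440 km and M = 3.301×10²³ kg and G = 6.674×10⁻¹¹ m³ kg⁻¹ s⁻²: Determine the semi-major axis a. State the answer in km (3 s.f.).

a ≈ 6930 km

μ = GM = 6.674×10⁻¹¹ × 3.301×10²³ = 2.203×10¹³ m³/s².
r = 2440 + 6655 = 9095.0 km = 9.095×10⁶ m.
Vis-viva rearranged: 1/a = 2/r − v²/μ = 2.199×10⁻⁷ − 7.553×10⁻⁸ = 1.444×10⁻⁷ m⁻¹.
a = 6.927×10⁶ m = 6926.8 km.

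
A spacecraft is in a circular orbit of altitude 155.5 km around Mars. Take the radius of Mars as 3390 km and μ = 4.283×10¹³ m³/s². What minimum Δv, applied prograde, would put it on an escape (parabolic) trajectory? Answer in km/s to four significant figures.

r = 3390 + 155.5 = 3545.5 km = 3.5455×10⁶ m.
Circular speed v_c = √(μ/r) = 3476 m/s.
Escape speed v_esc = √(2μ/r) = √2 × v_c = 4915 m/s.
Δv = v_esc − v_c = 1440 m/s = 1.440 km/s.

Δv ≈ 1.440 km/s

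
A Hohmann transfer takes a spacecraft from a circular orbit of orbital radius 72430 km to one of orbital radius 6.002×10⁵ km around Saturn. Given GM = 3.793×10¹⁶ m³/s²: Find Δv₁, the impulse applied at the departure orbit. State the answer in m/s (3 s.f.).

r₁ = 72430 km = 7.243×10⁷ m.
r₂ = 6.002×10⁵ km = 6.002×10⁸ m.
Transfer ellipse a_t = (r₁ + r₂)/2 = 3.363×10⁸ m.
At r₁: circular v_c1 = √(μ/r₁) = 22880 m/s; transfer-perikrone v_p = √[μ(2/r₁ − 1/a_t)] = 30570 m/s.
Δv₁ = v_p − v_c1 = 7687 m/s.

Δv ≈ 7690 m/s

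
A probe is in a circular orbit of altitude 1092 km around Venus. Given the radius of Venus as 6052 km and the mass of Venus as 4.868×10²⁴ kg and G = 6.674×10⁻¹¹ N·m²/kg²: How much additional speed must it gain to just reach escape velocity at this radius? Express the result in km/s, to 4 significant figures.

Δv ≈ 2.793 km/s

μ = GM = 6.674×10⁻¹¹ × 4.868×10²⁴ = 3.249×10¹⁴ m³/s².
r = 6052 + 1092 = 7144.0 km = 7.1440×10⁶ m.
Circular speed v_c = √(μ/r) = 6744 m/s.
Escape speed v_esc = √(2μ/r) = √2 × v_c = 9537 m/s.
Δv = v_esc − v_c = 2793 m/s = 2.793 km/s.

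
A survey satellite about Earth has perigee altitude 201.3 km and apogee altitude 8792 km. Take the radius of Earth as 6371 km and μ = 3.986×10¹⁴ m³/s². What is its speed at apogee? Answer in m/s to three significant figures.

v ≈ 3990 m/s

r_p = 6371 + 201.3 = 6572.3 km = 6.5723×10⁶ m.
r_a = 6371 + 8792 = 15163 km = 1.5163×10⁷ m.
Semi-major axis a = (r_p + r_a)/2 = 10868 km = 1.087×10⁷ m.
Vis-viva: v² = μ(2/r − 1/a) = 3.986×10¹⁴ × (1.319×10⁻⁷ − 9.202×10⁻⁸) = 1.590×10⁷ m²/s².
v = 3987 m/s.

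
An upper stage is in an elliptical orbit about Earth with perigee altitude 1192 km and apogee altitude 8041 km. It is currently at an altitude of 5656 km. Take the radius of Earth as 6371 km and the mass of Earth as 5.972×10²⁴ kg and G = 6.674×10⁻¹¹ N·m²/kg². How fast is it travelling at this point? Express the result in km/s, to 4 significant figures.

v ≈ 5.478 km/s

μ = GM = 6.674×10⁻¹¹ × 5.972×10²⁴ = 3.986×10¹⁴ m³/s².
r_p = 6371 + 1192 = 7563.0 km = 7.5630×10⁶ m.
r_a = 6371 + 8041 = 14412 km = 1.4412×10⁷ m.
r = 6371 + 5656 = 12027 km = 1.203×10⁷ m.
Semi-major axis a = (r_p + r_a)/2 = 10988 km = 1.099×10⁷ m.
Vis-viva: v² = μ(2/r − 1/a) = 3.986×10¹⁴ × (1.663×10⁻⁷ − 9.101×10⁻⁸) = 3.000×10⁷ m²/s².
v = 5478 m/s = 5.478 km/s.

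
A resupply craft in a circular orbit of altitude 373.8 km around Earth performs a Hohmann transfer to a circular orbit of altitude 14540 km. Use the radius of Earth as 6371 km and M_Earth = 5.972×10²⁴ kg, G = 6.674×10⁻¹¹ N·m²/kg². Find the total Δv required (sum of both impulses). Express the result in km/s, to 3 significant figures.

Δv_total ≈ 3.08 km/s

μ = GM = 6.674×10⁻¹¹ × 5.972×10²⁴ = 3.986×10¹⁴ m³/s².
r₁ = 6371 + 373.8 = 6744.8 km = 6.7448×10⁶ m.
r₂ = 6371 + 14540 = 20911 km = 2.0911×10⁷ m.
Transfer ellipse a_t = (r₁ + r₂)/2 = 1.383×10⁷ m.
At r₁: circular v_c1 = √(μ/r₁) = 7687 m/s; transfer-perigee v_p = √[μ(2/r₁ − 1/a_t)] = 9453 m/s.
Δv₁ = v_p − v_c1 = 1766 m/s.
At r₂: circular v_c2 = √(μ/r₂) = 4366 m/s; transfer-apogee v_a = √[μ(2/r₂ − 1/a_t)] = 3049 m/s.
Δv₂ = v_c2 − v_a = 1317 m/s.
Total Δv = Δv₁ + Δv₂ = 3083 m/s = 3.083 km/s.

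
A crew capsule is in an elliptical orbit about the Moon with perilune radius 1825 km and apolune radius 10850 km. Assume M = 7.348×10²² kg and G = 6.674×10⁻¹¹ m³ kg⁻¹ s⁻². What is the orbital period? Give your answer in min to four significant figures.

μ = GM = 6.674×10⁻¹¹ × 7.348×10²² = 4.904×10¹² m³/s².
Semi-major axis a = (r_p + r_a)/2 = (1825.0 + 10850)/2 = 6337.5 km = 6.338×10⁶ m.
By Kepler's third law T = 2π√(a³/μ) = 2π × 7.204×10³ = 4.527×10⁴ s.
= 754.4 min.

T ≈ 754.4 min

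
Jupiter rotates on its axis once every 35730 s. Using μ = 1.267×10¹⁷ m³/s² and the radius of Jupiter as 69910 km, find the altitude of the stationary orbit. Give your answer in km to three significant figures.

h_sync ≈ 90100 km

A synchronous orbit has period T, so by Kepler's third law a = (μT²/4π²)^(1/3).
μT²/4π² = 1.267×10¹⁷ × (3.573×10⁴)² / 39.48 = 4.097×10²⁴ m³.
a = 1.600×10⁸ m = 1.6002×10⁵ km.
Altitude h = a − R = 1.6002×10⁵ − 69910 = 90105 km.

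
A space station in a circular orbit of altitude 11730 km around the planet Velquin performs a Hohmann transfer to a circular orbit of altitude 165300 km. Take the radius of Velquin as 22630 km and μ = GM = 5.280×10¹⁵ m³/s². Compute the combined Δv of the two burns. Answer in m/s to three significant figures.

Δv_total ≈ 6080 m/s

r₁ = 22630 + 11730 = 34360 km = 3.4360×10⁷ m.
r₂ = 22630 + 165300 = 187930 km = 1.8793×10⁸ m.
Transfer ellipse a_t = (r₁ + r₂)/2 = 1.111×10⁸ m.
At r₁: circular v_c1 = √(μ/r₁) = 12400 m/s; transfer-periapsis v_p = √[μ(2/r₁ − 1/a_t)] = 16120 m/s.
Δv₁ = v_p − v_c1 = 3723 m/s.
At r₂: circular v_c2 = √(μ/r₂) = 5301 m/s; transfer-apoapsis v_a = √[μ(2/r₂ − 1/a_t)] = 2947 m/s.
Δv₂ = v_c2 − v_a = 2353 m/s.
Total Δv = Δv₁ + Δv₂ = 6076 m/s.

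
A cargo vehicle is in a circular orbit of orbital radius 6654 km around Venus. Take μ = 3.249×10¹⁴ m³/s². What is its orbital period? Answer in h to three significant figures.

T ≈ 1.66 h

r = 6654 km = 6.654×10⁶ m.
Kepler's third law: T = 2π√(r³/μ) = 2π√((6.654×10⁶)³ / 3.249×10¹⁴).
r³/μ = 9.068×10⁵ s², so T = 2π × 9.522×10² = 5.983×10³ s.
Converting: 5.983×10³ s ÷ 3600 = 1.662 h.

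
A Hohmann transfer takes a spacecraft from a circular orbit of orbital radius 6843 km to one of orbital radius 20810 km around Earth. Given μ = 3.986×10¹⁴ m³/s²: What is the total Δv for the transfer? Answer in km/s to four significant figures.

Δv_total ≈ 3.029 km/s

r₁ = 6843 km = 6.843×10⁶ m.
r₂ = 20810 km = 2.081×10⁷ m.
Transfer ellipse a_t = (r₁ + r₂)/2 = 1.383×10⁷ m.
At r₁: circular v_c1 = √(μ/r₁) = 7632 m/s; transfer-perigee v_p = √[μ(2/r₁ − 1/a_t)] = 9363 m/s.
Δv₁ = v_p − v_c1 = 1731 m/s.
At r₂: circular v_c2 = √(μ/r₂) = 4377 m/s; transfer-apogee v_a = √[μ(2/r₂ − 1/a_t)] = 3079 m/s.
Δv₂ = v_c2 − v_a = 1298 m/s.
Total Δv = Δv₁ + Δv₂ = 3029 m/s = 3.029 km/s.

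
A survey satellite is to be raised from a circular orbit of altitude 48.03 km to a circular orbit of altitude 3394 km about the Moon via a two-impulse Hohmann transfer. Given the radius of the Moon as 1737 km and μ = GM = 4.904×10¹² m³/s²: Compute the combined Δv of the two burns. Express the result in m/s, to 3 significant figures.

Δv_total ≈ 637 m/s

r₁ = 1737 + 48.03 = 1785.0 km = 1.7850×10⁶ m.
r₂ = 1737 + 3394 = 5131.0 km = 5.1310×10⁶ m.
Transfer ellipse a_t = (r₁ + r₂)/2 = 3.458×10⁶ m.
At r₁: circular v_c1 = √(μ/r₁) = 1657 m/s; transfer-perilune v_p = √[μ(2/r₁ − 1/a_t)] = 2019 m/s.
Δv₁ = v_p − v_c1 = 361.5 m/s.
At r₂: circular v_c2 = √(μ/r₂) = 977.6 m/s; transfer-apolune v_a = √[μ(2/r₂ − 1/a_t)] = 702.4 m/s.
Δv₂ = v_c2 − v_a = 275.2 m/s.
Total Δv = Δv₁ + Δv₂ = 636.8 m/s.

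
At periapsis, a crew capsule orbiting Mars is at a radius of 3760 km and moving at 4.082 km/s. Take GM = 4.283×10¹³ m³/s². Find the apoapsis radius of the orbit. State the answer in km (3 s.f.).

r_p = 3.760×10⁶ m.
Specific energy ε = v²/2 − μ/r = -3.060×10⁶ J/kg, so a = −μ/(2ε) = 6.999×10⁶ m.
The apsides satisfy r_p + r_a = 2a, so the apoapsis radius is 2a − r_p = 1.024×10⁷ m = 10239 km.

apoapsis radius ≈ 10200 km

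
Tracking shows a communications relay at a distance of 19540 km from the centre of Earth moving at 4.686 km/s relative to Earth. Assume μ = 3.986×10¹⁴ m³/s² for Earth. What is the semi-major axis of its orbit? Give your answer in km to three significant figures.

r = 1.954×10⁷ m.
Specific orbital energy ε = v²/2 − μ/r = (4686)²/2 − 3.986×10¹⁴/1.954×10⁷ = -9.420×10⁶ J/kg.
Since ε = −μ/(2a), a = −μ/(2ε) = 2.116×10⁷ m = 21157 km.

a ≈ 21200 km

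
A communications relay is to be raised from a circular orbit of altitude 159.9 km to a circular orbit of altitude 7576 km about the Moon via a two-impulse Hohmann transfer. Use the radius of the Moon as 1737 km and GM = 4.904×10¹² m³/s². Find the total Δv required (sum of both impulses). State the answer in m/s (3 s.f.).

r₁ = 1737 + 159.9 = 1896.9 km = 1.8969×10⁶ m.
r₂ = 1737 + 7576 = 9313.0 km = 9.3130×10⁶ m.
Transfer ellipse a_t = (r₁ + r₂)/2 = 5.605×10⁶ m.
At r₁: circular v_c1 = √(μ/r₁) = 1608 m/s; transfer-perilune v_p = √[μ(2/r₁ − 1/a_t)] = 2073 m/s.
Δv₁ = v_p − v_c1 = 464.7 m/s.
At r₂: circular v_c2 = √(μ/r₂) = 725.7 m/s; transfer-apolune v_a = √[μ(2/r₂ − 1/a_t)] = 422.1 m/s.
Δv₂ = v_c2 − v_a = 303.5 m/s.
Total Δv = Δv₁ + Δv₂ = 768.2 m/s.

Δv_total ≈ 768 m/s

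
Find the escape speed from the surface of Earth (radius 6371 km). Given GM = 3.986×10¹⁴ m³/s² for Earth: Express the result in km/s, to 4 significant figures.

v_esc ≈ 11.19 km/s

r = R = 6.371×10⁶ m.
Escape speed v_esc = √(2μ/r) = √(2 × 3.986×10¹⁴ / 6.371×10⁶) = √(1.251×10⁸) = 11190 m/s.
= 11.19 km/s.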